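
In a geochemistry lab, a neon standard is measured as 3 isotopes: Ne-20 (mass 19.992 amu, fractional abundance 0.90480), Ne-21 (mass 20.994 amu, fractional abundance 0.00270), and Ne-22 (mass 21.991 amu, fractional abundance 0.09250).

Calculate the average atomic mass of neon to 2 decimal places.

20.18 amu

Ar = Σ fᵢ·mᵢ = 0.90480 × 19.992 + 0.00270 × 20.994 + 0.09250 × 21.991
= 18.0888 + 0.0567 + 2.0342 = 20.1797 amu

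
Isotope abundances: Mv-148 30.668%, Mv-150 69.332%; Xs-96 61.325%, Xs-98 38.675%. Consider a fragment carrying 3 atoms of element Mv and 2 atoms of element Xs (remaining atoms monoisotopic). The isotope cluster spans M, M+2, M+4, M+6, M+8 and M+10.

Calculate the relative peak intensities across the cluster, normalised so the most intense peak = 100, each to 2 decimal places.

2.98 : 23.95 : 72.30 : 100.00 : 61.54 : 13.68

Element Mv pattern (n=3): 0.02884406 : 0.19562569 : 0.44225644 : 0.33327381
Element Xs pattern (n=2): 0.37607556 : 0.47434887 : 0.14957556
Convolve the two distributions (both contribute in 2-u steps):
  M: 0.02884406×0.37607556 = 0.010848
  M+2: 0.02884406×0.47434887 + 0.19562569×0.37607556 = 0.087252
  M+4: 0.02884406×0.14957556 + 0.19562569×0.47434887 + 0.44225644×0.37607556 = 0.263431
  M+6: 0.19562569×0.14957556 + 0.44225644×0.47434887 + 0.33327381×0.37607556 = 0.364381
  M+8: 0.44225644×0.14957556 + 0.33327381×0.47434887 = 0.224239
  M+10: 0.33327381×0.14957556 = 0.049850
Scale to base peak (0.364381) = 100: 2.98 : 23.95 : 72.30 : 100.00 : 61.54 : 13.68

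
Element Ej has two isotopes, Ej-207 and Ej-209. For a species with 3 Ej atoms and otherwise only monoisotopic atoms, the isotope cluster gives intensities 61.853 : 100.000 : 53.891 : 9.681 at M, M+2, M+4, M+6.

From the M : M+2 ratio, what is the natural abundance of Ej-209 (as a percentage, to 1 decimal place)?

If p is the fraction of Ej that is Ej-207, then I(M+2)/I(M) = [C(3,1)·p^2·(1−p)] / p^3 = 3·(1−p)/p = 100.000/61.853 = 1.6167
(1−p)/p = 1.6167/3 = 0.5389  ⇒  p = 1/(1 + 0.5389) = 0.6498
Ej-207: 65.0%, Ej-209: 35.0%.

35.0%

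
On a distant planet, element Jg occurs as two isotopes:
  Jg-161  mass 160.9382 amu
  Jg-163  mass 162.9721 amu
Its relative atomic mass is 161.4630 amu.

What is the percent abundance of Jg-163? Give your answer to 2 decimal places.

25.80%

Let x be the fractional abundance of Jg-161; then Jg-163 has abundance 1 − x.
160.9382·x + 162.9721·(1 − x) = 161.4630
(160.9382 − 162.9721)·x = 161.4630 − 162.9721
x = -1.5091 / -2.0339 = 0.74197 → 74.20% Jg-161, 25.80% Jg-163.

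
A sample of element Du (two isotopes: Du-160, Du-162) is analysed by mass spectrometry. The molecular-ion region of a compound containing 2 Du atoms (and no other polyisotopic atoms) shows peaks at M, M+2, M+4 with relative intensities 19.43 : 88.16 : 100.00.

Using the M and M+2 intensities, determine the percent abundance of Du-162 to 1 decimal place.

Write p for the Du-160 fraction. I(M+2)/I(M) = [C(2,1)·p^1·(1−p)] / p^2 = 2·(1−p)/p = 88.16/19.43 = 4.5373
(1−p)/p = 4.5373/2 = 2.2687  ⇒  p = 1/(1 + 2.2687) = 0.3059
Du-160: 30.6%, Du-162: 69.4%.

69.4%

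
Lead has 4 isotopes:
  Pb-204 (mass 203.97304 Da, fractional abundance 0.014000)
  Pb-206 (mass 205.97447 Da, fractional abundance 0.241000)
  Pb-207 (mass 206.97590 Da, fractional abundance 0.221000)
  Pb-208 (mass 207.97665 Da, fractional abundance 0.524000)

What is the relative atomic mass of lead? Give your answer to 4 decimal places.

207.2169 Da

Average mass = Σ (abundance × isotope mass) = 0.014000 × 203.97304 + 0.241000 × 205.97447 + 0.221000 × 206.97590 + 0.524000 × 207.97665
= 2.855623 + 49.639847 + 45.741674 + 108.979765 = 207.216909 Da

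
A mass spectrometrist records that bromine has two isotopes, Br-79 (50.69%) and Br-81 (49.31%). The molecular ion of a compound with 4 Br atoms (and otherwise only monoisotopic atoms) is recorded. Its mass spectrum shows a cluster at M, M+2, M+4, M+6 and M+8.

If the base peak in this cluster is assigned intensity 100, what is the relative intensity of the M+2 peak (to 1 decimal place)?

Term probabilities: M 0.0660, M+2 0.2569, M+4 0.3749, M+6 0.2431, M+8 0.0591. Base peak = M+4.
P(M+4) = C(4,2) × 0.5069^2 × 0.4931^2 = 6 × 0.25694761 × 0.24314761 = 0.374857 (base)
P(M+2) = C(4,1) × 0.5069^3 × 0.4931^1 = 4 × 0.13024674 × 0.4931 = 0.256899
Relative intensity = 0.256899 / 0.374857 × 100 = 68.5

68.5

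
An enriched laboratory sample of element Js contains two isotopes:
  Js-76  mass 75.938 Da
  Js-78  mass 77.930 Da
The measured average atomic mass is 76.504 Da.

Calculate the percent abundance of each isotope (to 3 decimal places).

With x = fraction of Js-76 (so Js-78 is 1 − x):
75.938·x + 77.930·(1 − x) = 76.504
(75.938 − 77.930)·x = 76.504 − 77.930
x = -1.426 / -1.992 = 0.71586 → 71.586% Js-76, 28.414% Js-78.

Js-76: 71.586%, Js-78: 28.414%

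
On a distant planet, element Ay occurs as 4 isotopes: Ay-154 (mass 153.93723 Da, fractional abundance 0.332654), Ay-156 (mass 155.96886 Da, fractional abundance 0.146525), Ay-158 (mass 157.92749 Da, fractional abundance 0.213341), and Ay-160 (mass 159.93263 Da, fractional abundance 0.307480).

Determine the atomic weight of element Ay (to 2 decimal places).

The abundance-weighted mean is 0.332654 × 153.93723 + 0.146525 × 155.96886 + 0.213341 × 157.92749 + 0.307480 × 159.93263
= 51.207835 + 22.853337 + 33.692409 + 49.176085 = 156.929666 Da

156.93 Da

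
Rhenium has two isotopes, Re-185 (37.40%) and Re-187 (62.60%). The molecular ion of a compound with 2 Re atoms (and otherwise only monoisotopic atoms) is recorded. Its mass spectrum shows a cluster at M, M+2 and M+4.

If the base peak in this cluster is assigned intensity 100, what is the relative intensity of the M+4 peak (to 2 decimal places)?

83.69

(0.3740 + 0.6260)^2 gives M 0.1399, M+2 0.4682, M+4 0.3919; the largest is M+2.
P(M+2) = C(2,1) × 0.3740^1 × 0.6260^1 = 2 × 0.3740 × 0.6260 = 0.468248 (base)
P(M+4) = C(2,2) × 0.3740^0 × 0.6260^2 = 1 × 1.0000 × 0.391876 = 0.391876
Relative intensity = 0.391876 / 0.468248 × 100 = 83.69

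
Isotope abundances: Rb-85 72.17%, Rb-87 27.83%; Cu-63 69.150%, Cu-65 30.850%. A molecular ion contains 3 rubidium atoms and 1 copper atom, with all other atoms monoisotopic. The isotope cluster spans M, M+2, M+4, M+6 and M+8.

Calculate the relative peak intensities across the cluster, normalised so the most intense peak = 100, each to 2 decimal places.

Rubidium pattern (n=3): 0.37589809 : 0.43485841 : 0.16768892 : 0.02155458
Copper pattern (n=1): 0.6915 : 0.3085
Convolve the two distributions (both contribute in 2-u steps):
  M: 0.37589809×0.6915 = 0.259934
  M+2: 0.37589809×0.3085 + 0.43485841×0.6915 = 0.416669
  M+4: 0.43485841×0.3085 + 0.16768892×0.6915 = 0.250111
  M+6: 0.16768892×0.3085 + 0.02155458×0.6915 = 0.066637
  M+8: 0.02155458×0.3085 = 0.006650
Scale to base peak (0.416669) = 100: 62.38 : 100.00 : 60.03 : 15.99 : 1.60

62.38 : 100.00 : 60.03 : 15.99 : 1.60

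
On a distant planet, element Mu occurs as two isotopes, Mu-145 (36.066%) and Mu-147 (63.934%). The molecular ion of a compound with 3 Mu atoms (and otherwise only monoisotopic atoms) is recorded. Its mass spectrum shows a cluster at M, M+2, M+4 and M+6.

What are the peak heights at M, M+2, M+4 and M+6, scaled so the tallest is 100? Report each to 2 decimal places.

The 3 Mu atoms are independent, so intensities follow the terms of (0.36066 + 0.63934)^3.
P(M) = 0.36066^3 = 0.046913
P(M+2) = 3 × 0.36066^2 × 0.63934^1 = 0.249488
P(M+4) = 3 × 0.36066^1 × 0.63934^2 = 0.442265
P(M+6) = 0.63934^3 = 0.261334
The M+4 peak is largest (0.442265); scaling to 100 gives 10.61 : 56.41 : 100.00 : 59.09.

10.61 : 56.41 : 100.00 : 59.09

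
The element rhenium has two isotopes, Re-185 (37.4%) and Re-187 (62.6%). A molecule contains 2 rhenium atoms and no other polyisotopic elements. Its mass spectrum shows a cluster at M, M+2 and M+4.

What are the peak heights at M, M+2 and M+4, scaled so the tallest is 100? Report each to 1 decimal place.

The 2 Re atoms are independent, so intensities follow the terms of (0.374 + 0.626)^2.
P(M) = 0.374^2 = 0.139876
P(M+2) = 2 × 0.374^1 × 0.626^1 = 0.468248
P(M+4) = 0.626^2 = 0.391876
The M+2 peak is largest (0.468248); scaling to 100 gives 29.9 : 100.0 : 83.7.

29.9 : 100.0 : 83.7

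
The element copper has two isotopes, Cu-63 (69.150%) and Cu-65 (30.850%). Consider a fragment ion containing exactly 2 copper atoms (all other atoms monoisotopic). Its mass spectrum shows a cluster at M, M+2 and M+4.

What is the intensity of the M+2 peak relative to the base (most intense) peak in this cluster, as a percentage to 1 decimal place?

89.2%

Term probabilities: M 0.4782, M+2 0.4267, M+4 0.0952. Base peak = M.
P(M) = C(2,0) × 0.69150^2 × 0.30850^0 = 1 × 0.47817225 × 1.0000 = 0.478172 (base)
P(M+2) = C(2,1) × 0.69150^1 × 0.30850^1 = 2 × 0.6915 × 0.3085 = 0.426656
Relative intensity = 0.426656 / 0.478172 × 100 = 89.2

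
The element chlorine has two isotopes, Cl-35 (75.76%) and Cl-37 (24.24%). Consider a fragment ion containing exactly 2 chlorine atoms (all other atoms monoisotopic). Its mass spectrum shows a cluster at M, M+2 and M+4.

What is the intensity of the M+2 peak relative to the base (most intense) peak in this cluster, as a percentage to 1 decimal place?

64.0%

Binomial terms of (0.7576 + 0.2424)^2: M 0.5740, M+2 0.3673, M+4 0.0588 → M is the base peak.
P(M) = C(2,0) × 0.7576^2 × 0.2424^0 = 1 × 0.57395776 × 1.0000 = 0.573958 (base)
P(M+2) = C(2,1) × 0.7576^1 × 0.2424^1 = 2 × 0.7576 × 0.2424 = 0.367284
Relative intensity = 0.367284 / 0.573958 × 100 = 64.0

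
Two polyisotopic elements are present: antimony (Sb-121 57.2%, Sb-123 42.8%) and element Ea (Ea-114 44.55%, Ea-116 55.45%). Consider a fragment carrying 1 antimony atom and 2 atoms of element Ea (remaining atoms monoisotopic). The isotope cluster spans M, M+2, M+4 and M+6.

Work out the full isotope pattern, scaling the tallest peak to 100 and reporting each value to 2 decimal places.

Antimony pattern (n=1): 0.5720 : 0.4280
Element Ea pattern (n=2): 0.19847025 : 0.4940595 : 0.30747025
Convolve the two distributions (both contribute in 2-u steps):
  M: 0.5720×0.19847025 = 0.113525
  M+2: 0.5720×0.4940595 + 0.4280×0.19847025 = 0.367547
  M+4: 0.5720×0.30747025 + 0.4280×0.4940595 = 0.387330
  M+6: 0.4280×0.30747025 = 0.131597
Scale to base peak (0.387330) = 100: 29.31 : 94.89 : 100.00 : 33.98

29.31 : 94.89 : 100.00 : 33.98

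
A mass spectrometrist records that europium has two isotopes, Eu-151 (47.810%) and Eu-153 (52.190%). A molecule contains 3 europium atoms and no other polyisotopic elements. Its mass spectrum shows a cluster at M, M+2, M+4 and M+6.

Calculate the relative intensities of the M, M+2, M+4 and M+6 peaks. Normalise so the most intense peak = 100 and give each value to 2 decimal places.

27.97 : 91.61 : 100.00 : 36.39

Each Eu atom is independently Eu-151 (p = 0.47810) or Eu-153 (q = 0.52190); the cluster is the binomial expansion (p + q)^3.
P(M) = 0.47810^3 = 0.109284
P(M+2) = 3 × 0.47810^2 × 0.52190^1 = 0.357887
P(M+4) = 3 × 0.47810^1 × 0.52190^2 = 0.390674
P(M+6) = 0.52190^3 = 0.142155
The M+4 peak is largest (0.390674); scaling to 100 gives 27.97 : 91.61 : 100.00 : 36.39.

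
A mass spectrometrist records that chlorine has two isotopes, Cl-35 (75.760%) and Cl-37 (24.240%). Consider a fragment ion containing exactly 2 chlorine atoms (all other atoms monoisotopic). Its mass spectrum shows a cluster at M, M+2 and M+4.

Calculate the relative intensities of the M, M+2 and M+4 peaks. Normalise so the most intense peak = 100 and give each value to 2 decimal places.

Expanding (0.75760 + 0.24240)^2:
P(M) = 0.75760^2 = 0.573958
P(M+2) = 2 × 0.75760^1 × 0.24240^1 = 0.367284
P(M+4) = 0.24240^2 = 0.058758
The M peak is largest (0.573958); scaling to 100 gives 100.00 : 63.99 : 10.24.

100.00 : 63.99 : 10.24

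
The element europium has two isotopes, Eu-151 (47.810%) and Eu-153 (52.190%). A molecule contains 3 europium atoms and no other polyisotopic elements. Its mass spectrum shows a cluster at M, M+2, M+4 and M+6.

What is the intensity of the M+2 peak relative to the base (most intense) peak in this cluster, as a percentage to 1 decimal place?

91.6%

Term probabilities: M 0.1093, M+2 0.3579, M+4 0.3907, M+6 0.1422. Base peak = M+4.
P(M+4) = C(3,2) × 0.47810^1 × 0.52190^2 = 3 × 0.4781 × 0.27237961 = 0.390674 (base)
P(M+2) = C(3,1) × 0.47810^2 × 0.52190^1 = 3 × 0.22857961 × 0.5219 = 0.357887
Relative intensity = 0.357887 / 0.390674 × 100 = 91.6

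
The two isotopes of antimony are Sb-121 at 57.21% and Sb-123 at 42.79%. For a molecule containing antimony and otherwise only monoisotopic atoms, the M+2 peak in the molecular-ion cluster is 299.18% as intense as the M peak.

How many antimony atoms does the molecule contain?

4

For n independent Sb atoms, I(M+2)/I(M) = n · (abundance Sb-123) / (abundance Sb-121) = n · 0.4279/0.5721.
n = 2.9918 × 0.5721/0.4279 = 4.00 ≈ 4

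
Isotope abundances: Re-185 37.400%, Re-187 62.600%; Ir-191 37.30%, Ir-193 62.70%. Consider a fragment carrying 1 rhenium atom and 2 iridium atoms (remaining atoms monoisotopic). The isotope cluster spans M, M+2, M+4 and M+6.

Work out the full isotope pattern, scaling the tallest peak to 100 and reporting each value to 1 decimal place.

Rhenium pattern (n=1): 0.3740 : 0.6260
Iridium pattern (n=2): 0.139129 : 0.467742 : 0.393129
Convolve the two distributions (both contribute in 2-u steps):
  M: 0.3740×0.139129 = 0.052034
  M+2: 0.3740×0.467742 + 0.6260×0.139129 = 0.262030
  M+4: 0.3740×0.393129 + 0.6260×0.467742 = 0.439837
  M+6: 0.6260×0.393129 = 0.246099
Scale to base peak (0.439837) = 100: 11.8 : 59.6 : 100.0 : 56.0

11.8 : 59.6 : 100.0 : 56.0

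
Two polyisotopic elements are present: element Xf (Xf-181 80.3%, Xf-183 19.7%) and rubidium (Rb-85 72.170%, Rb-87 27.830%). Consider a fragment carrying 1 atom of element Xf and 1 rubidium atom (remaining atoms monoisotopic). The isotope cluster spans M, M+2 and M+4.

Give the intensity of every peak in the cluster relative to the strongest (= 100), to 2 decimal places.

Element Xf pattern (n=1): 0.8030 : 0.1970
Rubidium pattern (n=1): 0.7217 : 0.2783
Convolve the two distributions (both contribute in 2-u steps):
  M: 0.8030×0.7217 = 0.579525
  M+2: 0.8030×0.2783 + 0.1970×0.7217 = 0.365650
  M+4: 0.1970×0.2783 = 0.054825
Scale to base peak (0.579525) = 100: 100.00 : 63.09 : 9.46

100.00 : 63.09 : 9.46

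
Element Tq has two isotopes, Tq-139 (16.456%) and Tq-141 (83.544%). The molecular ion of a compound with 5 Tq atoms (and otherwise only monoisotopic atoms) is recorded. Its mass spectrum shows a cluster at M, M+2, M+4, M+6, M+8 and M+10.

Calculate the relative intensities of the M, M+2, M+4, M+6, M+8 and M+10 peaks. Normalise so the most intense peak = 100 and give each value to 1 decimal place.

0.0 : 0.8 : 7.6 : 38.8 : 98.5 : 100.0

Each Tq atom is independently Tq-139 (p = 0.16456) or Tq-141 (q = 0.83544); the cluster is the binomial expansion (p + q)^5.
P(M) = 0.16456^5 = 0.000121
P(M+2) = 5 × 0.16456^4 × 0.83544^1 = 0.003063
P(M+4) = 10 × 0.16456^3 × 0.83544^2 = 0.031103
P(M+6) = 10 × 0.16456^2 × 0.83544^3 = 0.157904
P(M+8) = 5 × 0.16456^1 × 0.83544^4 = 0.400826
P(M+10) = 0.83544^5 = 0.406983
The M+10 peak is largest (0.406983); scaling to 100 gives 0.0 : 0.8 : 7.6 : 38.8 : 98.5 : 100.0.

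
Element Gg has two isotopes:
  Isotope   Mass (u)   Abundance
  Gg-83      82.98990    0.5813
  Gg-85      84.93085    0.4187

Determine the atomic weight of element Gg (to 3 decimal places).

83.803 u

Average mass = Σ (abundance × isotope mass) = 0.5813 × 82.98990 + 0.4187 × 84.93085
= 48.242029 + 35.560547 = 83.802576 u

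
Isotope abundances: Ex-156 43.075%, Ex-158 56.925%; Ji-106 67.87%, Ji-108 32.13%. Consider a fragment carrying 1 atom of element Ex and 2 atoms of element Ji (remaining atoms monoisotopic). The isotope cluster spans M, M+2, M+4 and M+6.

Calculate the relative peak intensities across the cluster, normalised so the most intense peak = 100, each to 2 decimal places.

44.09 : 100.00 : 65.04 : 13.06

Element Ex pattern (n=1): 0.43075 : 0.56925
Element Ji pattern (n=2): 0.46063369 : 0.43613262 : 0.10323369
Convolve the two distributions (both contribute in 2-u steps):
  M: 0.43075×0.46063369 = 0.198418
  M+2: 0.43075×0.43613262 + 0.56925×0.46063369 = 0.450080
  M+4: 0.43075×0.10323369 + 0.56925×0.43613262 = 0.292736
  M+6: 0.56925×0.10323369 = 0.058766
Scale to base peak (0.450080) = 100: 44.09 : 100.00 : 65.04 : 13.06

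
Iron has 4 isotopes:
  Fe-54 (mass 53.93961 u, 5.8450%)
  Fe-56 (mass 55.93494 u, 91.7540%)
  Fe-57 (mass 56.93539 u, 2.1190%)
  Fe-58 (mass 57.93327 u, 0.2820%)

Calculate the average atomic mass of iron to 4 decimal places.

Ar = Σ fᵢ·mᵢ = 0.058450 × 53.93961 + 0.917540 × 55.93494 + 0.021190 × 56.93539 + 0.002820 × 57.93327
= 3.152770 + 51.322545 + 1.206461 + 0.163372 = 55.845148 u

55.8451 u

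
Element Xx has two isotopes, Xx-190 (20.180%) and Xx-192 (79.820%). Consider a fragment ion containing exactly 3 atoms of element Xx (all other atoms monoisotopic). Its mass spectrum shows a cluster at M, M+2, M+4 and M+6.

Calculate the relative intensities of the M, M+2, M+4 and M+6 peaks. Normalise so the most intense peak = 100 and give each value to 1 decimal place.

1.6 : 19.2 : 75.8 : 100.0

Expanding (0.20180 + 0.79820)^3:
P(M) = 0.20180^3 = 0.008218
P(M+2) = 3 × 0.20180^2 × 0.79820^1 = 0.097516
P(M+4) = 3 × 0.20180^1 × 0.79820^2 = 0.385714
P(M+6) = 0.79820^3 = 0.508552
The M+6 peak is largest (0.508552); scaling to 100 gives 1.6 : 19.2 : 75.8 : 100.0.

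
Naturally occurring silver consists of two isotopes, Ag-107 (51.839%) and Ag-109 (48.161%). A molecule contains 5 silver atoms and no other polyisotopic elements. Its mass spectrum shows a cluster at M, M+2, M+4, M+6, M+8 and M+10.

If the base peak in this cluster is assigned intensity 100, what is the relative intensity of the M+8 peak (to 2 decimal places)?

43.16

Term probabilities: M 0.0374, M+2 0.1739, M+4 0.3231, M+6 0.3002, M+8 0.1394, M+10 0.0259. Base peak = M+4.
P(M+4) = C(5,2) × 0.51839^3 × 0.48161^2 = 10 × 0.13930601 × 0.23194819 = 0.323118 (base)
P(M+8) = C(5,4) × 0.51839^1 × 0.48161^4 = 5 × 0.51839 × 0.05379996 = 0.139447
Relative intensity = 0.139447 / 0.323118 × 100 = 43.16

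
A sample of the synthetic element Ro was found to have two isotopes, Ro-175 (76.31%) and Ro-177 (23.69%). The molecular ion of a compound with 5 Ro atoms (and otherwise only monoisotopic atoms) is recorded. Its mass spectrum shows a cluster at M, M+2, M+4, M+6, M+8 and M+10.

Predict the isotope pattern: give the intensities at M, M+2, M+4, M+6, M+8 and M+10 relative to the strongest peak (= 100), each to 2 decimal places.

The 5 Ro atoms are independent, so intensities follow the terms of (0.7631 + 0.2369)^5.
P(M) = 0.7631^5 = 0.258766
P(M+2) = 5 × 0.7631^4 × 0.2369^1 = 0.401662
P(M+4) = 10 × 0.7631^3 × 0.2369^2 = 0.249387
P(M+6) = 10 × 0.7631^2 × 0.2369^3 = 0.077421
P(M+8) = 5 × 0.7631^1 × 0.2369^4 = 0.012017
P(M+10) = 0.2369^5 = 0.000746
The M+2 peak is largest (0.401662); scaling to 100 gives 64.42 : 100.00 : 62.09 : 19.28 : 2.99 : 0.19.

64.42 : 100.00 : 62.09 : 19.28 : 2.99 : 0.19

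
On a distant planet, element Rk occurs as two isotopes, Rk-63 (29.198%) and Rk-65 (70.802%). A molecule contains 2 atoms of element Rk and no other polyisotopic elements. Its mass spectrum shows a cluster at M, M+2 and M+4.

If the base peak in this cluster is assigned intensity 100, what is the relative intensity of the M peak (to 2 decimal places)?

(0.29198 + 0.70802)^2 gives M 0.0853, M+2 0.4135, M+4 0.5013; the largest is M+4.
P(M+4) = C(2,2) × 0.29198^0 × 0.70802^2 = 1 × 1.0000 × 0.50129232 = 0.501292 (base)
P(M) = C(2,0) × 0.29198^2 × 0.70802^0 = 1 × 0.08525232 × 1.0000 = 0.085252
Relative intensity = 0.085252 / 0.501292 × 100 = 17.01

17.01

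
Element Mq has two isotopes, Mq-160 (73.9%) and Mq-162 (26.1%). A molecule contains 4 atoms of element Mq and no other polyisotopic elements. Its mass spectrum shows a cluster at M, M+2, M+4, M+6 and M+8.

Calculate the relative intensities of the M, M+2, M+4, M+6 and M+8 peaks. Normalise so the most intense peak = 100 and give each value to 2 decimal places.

Expanding (0.739 + 0.261)^4:
P(M) = 0.739^4 = 0.298248
P(M+2) = 4 × 0.739^3 × 0.261^1 = 0.421341
P(M+4) = 6 × 0.739^2 × 0.261^2 = 0.223214
P(M+6) = 4 × 0.739^1 × 0.261^3 = 0.052556
P(M+8) = 0.261^4 = 0.004640
The M+2 peak is largest (0.421341); scaling to 100 gives 70.79 : 100.00 : 52.98 : 12.47 : 1.10.

70.79 : 100.00 : 52.98 : 12.47 : 1.10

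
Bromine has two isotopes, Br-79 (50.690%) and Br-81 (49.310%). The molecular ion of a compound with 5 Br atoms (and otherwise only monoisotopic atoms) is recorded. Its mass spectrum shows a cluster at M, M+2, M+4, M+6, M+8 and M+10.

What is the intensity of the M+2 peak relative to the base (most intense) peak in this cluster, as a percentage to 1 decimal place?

(0.50690 + 0.49310)^5 gives M 0.0335, M+2 0.1628, M+4 0.3167, M+6 0.3081, M+8 0.1498, M+10 0.0292; the largest is M+4.
P(M+4) = C(5,2) × 0.50690^3 × 0.49310^2 = 10 × 0.13024674 × 0.24314761 = 0.316692 (base)
P(M+2) = C(5,1) × 0.50690^4 × 0.49310^1 = 5 × 0.06602207 × 0.4931 = 0.162777
Relative intensity = 0.162777 / 0.316692 × 100 = 51.4

51.4%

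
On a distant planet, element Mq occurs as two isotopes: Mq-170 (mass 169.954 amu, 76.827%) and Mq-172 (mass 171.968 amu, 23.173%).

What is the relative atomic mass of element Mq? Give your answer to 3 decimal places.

170.421 amu

Average mass = Σ (abundance × isotope mass) = 0.76827 × 169.954 + 0.23173 × 171.968
= 130.5706 + 39.8501 = 170.4207 amu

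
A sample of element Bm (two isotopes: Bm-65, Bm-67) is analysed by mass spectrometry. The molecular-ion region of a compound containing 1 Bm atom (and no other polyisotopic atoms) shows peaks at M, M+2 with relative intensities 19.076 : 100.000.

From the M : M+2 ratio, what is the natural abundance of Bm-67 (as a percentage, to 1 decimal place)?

84.0%

If p is the fraction of Bm that is Bm-65, then I(M+2)/I(M) = [C(1,1)·p^0·(1−p)] / p^1 = 1·(1−p)/p = 100.000/19.076 = 5.2422
(1−p)/p = 5.2422/1 = 5.2422  ⇒  p = 1/(1 + 5.2422) = 0.1602
Bm-65: 16.0%, Bm-67: 84.0%.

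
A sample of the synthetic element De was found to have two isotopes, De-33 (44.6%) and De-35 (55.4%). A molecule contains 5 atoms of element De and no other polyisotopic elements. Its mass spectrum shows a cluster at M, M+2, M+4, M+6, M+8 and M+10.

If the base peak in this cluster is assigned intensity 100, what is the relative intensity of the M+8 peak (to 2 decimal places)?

62.11

(0.446 + 0.554)^5 gives M 0.0176, M+2 0.1096, M+4 0.2723, M+6 0.3382, M+8 0.2101, M+10 0.0522; the largest is M+6.
P(M+6) = C(5,3) × 0.446^2 × 0.554^3 = 10 × 0.198916 × 0.17003146 = 0.338220 (base)
P(M+8) = C(5,4) × 0.446^1 × 0.554^4 = 5 × 0.4460 × 0.09419743 = 0.210060
Relative intensity = 0.210060 / 0.338220 × 100 = 62.11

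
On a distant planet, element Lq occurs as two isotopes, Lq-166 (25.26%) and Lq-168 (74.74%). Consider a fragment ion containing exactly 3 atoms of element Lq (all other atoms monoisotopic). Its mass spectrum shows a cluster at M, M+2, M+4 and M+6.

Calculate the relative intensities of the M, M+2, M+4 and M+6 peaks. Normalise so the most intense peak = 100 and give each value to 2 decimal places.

3.81 : 33.80 : 100.00 : 98.63

Expanding (0.2526 + 0.7474)^3:
P(M) = 0.2526^3 = 0.016118
P(M+2) = 3 × 0.2526^2 × 0.7474^1 = 0.143068
P(M+4) = 3 × 0.2526^1 × 0.7474^2 = 0.423312
P(M+6) = 0.7474^3 = 0.417503
The M+4 peak is largest (0.423312); scaling to 100 gives 3.81 : 33.80 : 100.00 : 98.63.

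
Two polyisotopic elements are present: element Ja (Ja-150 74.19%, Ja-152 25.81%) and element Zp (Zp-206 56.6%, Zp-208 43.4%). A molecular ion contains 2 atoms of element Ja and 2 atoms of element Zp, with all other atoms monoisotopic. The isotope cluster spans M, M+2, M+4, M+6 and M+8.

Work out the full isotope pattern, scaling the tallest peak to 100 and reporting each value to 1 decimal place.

Element Ja pattern (n=2): 0.55041561 : 0.38296878 : 0.06661561
Element Zp pattern (n=2): 0.320356 : 0.491288 : 0.188356
Convolve the two distributions (both contribute in 2-u steps):
  M: 0.55041561×0.320356 = 0.176329
  M+2: 0.55041561×0.491288 + 0.38296878×0.320356 = 0.393099
  M+4: 0.55041561×0.188356 + 0.38296878×0.491288 + 0.06661561×0.320356 = 0.313163
  M+6: 0.38296878×0.188356 + 0.06661561×0.491288 = 0.104862
  M+8: 0.06661561×0.188356 = 0.012547
Scale to base peak (0.393099) = 100: 44.9 : 100.0 : 79.7 : 26.7 : 3.2

44.9 : 100.0 : 79.7 : 26.7 : 3.2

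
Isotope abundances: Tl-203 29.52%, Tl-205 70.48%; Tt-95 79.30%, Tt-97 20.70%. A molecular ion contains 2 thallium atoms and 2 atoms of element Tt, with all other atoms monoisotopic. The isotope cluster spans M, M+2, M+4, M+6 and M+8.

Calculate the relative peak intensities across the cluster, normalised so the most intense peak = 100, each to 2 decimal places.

12.10 : 64.12 : 100.00 : 39.96 : 4.70

Thallium pattern (n=2): 0.08714304 : 0.41611392 : 0.49674304
Element Tt pattern (n=2): 0.628849 : 0.328302 : 0.042849
Convolve the two distributions (both contribute in 2-u steps):
  M: 0.08714304×0.628849 = 0.054800
  M+2: 0.08714304×0.328302 + 0.41611392×0.628849 = 0.290282
  M+4: 0.08714304×0.042849 + 0.41611392×0.328302 + 0.49674304×0.628849 = 0.452721
  M+6: 0.41611392×0.042849 + 0.49674304×0.328302 = 0.180912
  M+8: 0.49674304×0.042849 = 0.021285
Scale to base peak (0.452721) = 100: 12.10 : 64.12 : 100.00 : 39.96 : 4.70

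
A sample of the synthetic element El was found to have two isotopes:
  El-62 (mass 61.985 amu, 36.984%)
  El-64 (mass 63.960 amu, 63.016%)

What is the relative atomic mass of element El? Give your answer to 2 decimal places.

The abundance-weighted mean is 0.36984 × 61.985 + 0.63016 × 63.960
= 22.9245 + 40.3050 = 63.2295 amu

63.23 amu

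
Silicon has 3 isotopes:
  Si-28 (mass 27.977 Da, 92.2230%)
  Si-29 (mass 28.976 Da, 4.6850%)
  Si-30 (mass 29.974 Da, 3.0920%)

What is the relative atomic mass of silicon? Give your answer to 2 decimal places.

Weight each isotope mass by its fractional abundance: 0.922230 × 27.977 + 0.046850 × 28.976 + 0.030920 × 29.974
= 25.8012 + 1.3575 + 0.9268 = 28.0855 Da

28.09 Da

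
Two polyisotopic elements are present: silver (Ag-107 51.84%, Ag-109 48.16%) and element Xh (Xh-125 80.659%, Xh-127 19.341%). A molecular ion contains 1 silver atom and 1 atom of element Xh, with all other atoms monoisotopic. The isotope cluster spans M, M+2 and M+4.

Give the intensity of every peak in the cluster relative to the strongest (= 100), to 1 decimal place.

85.6 : 100.0 : 19.1

Silver pattern (n=1): 0.5184 : 0.4816
Element Xh pattern (n=1): 0.80659 : 0.19341
Convolve the two distributions (both contribute in 2-u steps):
  M: 0.5184×0.80659 = 0.418136
  M+2: 0.5184×0.19341 + 0.4816×0.80659 = 0.488717
  M+4: 0.4816×0.19341 = 0.093146
Scale to base peak (0.488717) = 100: 85.6 : 100.0 : 19.1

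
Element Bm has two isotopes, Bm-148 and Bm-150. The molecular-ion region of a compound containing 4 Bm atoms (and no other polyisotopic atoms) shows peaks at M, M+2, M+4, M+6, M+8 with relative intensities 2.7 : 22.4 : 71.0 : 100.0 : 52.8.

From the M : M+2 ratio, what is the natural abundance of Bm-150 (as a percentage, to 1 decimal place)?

67.5%

If p is the fraction of Bm that is Bm-148, then I(M+2)/I(M) = [C(4,1)·p^3·(1−p)] / p^4 = 4·(1−p)/p = 22.4/2.7 = 8.2963
(1−p)/p = 8.2963/4 = 2.0741  ⇒  p = 1/(1 + 2.0741) = 0.3253
Bm-148: 32.5%, Bm-150: 67.5%.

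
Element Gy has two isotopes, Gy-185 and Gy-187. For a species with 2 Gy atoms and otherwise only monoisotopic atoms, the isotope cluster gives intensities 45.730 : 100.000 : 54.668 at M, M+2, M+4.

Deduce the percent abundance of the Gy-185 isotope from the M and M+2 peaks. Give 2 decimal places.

Write p for the Gy-185 fraction. I(M+2)/I(M) = [C(2,1)·p^1·(1−p)] / p^2 = 2·(1−p)/p = 100.000/45.730 = 2.1867
(1−p)/p = 2.1867/2 = 1.0934  ⇒  p = 1/(1 + 1.0934) = 0.4777
Gy-185: 47.77%, Gy-187: 52.23%.

47.77%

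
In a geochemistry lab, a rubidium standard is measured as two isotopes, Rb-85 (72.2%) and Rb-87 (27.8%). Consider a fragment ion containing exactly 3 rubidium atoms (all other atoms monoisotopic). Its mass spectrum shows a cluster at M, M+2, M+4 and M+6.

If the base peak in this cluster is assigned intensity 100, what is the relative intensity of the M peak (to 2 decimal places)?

Term probabilities: M 0.3764, M+2 0.4348, M+4 0.1674, M+6 0.0215. Base peak = M+2.
P(M+2) = C(3,1) × 0.722^2 × 0.278^1 = 3 × 0.521284 × 0.2780 = 0.434751 (base)
P(M) = C(3,0) × 0.722^3 × 0.278^0 = 1 × 0.37636705 × 1.0000 = 0.376367
Relative intensity = 0.376367 / 0.434751 × 100 = 86.57

86.57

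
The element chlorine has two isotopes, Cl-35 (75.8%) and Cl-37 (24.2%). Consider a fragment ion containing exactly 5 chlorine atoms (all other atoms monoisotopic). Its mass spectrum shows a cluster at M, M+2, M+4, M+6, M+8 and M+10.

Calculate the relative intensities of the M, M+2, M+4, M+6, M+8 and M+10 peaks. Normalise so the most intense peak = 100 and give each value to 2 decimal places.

62.64 : 100.00 : 63.85 : 20.39 : 3.25 : 0.21

Expanding (0.758 + 0.242)^5:
P(M) = 0.758^5 = 0.250234
P(M+2) = 5 × 0.758^4 × 0.242^1 = 0.399450
P(M+4) = 10 × 0.758^3 × 0.242^2 = 0.255058
P(M+6) = 10 × 0.758^2 × 0.242^3 = 0.081430
P(M+8) = 5 × 0.758^1 × 0.242^4 = 0.012999
P(M+10) = 0.242^5 = 0.000830
The M+2 peak is largest (0.399450); scaling to 100 gives 62.64 : 100.00 : 63.85 : 20.39 : 3.25 : 0.21.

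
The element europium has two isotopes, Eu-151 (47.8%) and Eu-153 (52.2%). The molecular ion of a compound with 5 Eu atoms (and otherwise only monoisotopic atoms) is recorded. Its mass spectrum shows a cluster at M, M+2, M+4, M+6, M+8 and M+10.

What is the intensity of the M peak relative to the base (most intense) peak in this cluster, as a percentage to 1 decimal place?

7.7%

Binomial terms of (0.478 + 0.522)^5: M 0.0250, M+2 0.1363, M+4 0.2976, M+6 0.3250, M+8 0.1775, M+10 0.0388 → M+6 is the base peak.
P(M+6) = C(5,3) × 0.478^2 × 0.522^3 = 10 × 0.228484 × 0.14223665 = 0.324988 (base)
P(M) = C(5,0) × 0.478^5 × 0.522^0 = 1 × 0.02495396 × 1.0000 = 0.024954
Relative intensity = 0.024954 / 0.324988 × 100 = 7.7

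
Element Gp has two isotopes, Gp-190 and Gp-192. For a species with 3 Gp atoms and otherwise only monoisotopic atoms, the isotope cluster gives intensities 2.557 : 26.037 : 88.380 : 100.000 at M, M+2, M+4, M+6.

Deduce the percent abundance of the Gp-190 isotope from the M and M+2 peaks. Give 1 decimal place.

22.8%

If p is the fraction of Gp that is Gp-190, then I(M+2)/I(M) = [C(3,1)·p^2·(1−p)] / p^3 = 3·(1−p)/p = 26.037/2.557 = 10.1826
(1−p)/p = 10.1826/3 = 3.3942  ⇒  p = 1/(1 + 3.3942) = 0.2276
Gp-190: 22.8%, Gp-192: 77.2%.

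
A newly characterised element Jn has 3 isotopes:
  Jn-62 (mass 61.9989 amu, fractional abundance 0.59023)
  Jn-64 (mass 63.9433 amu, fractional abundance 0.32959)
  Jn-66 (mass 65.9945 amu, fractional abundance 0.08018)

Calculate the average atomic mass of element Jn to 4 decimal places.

Weight each isotope mass by its fractional abundance: 0.59023 × 61.9989 + 0.32959 × 63.9433 + 0.08018 × 65.9945
= 36.59361 + 21.07507 + 5.29144 = 62.96012 amu

62.9601 amu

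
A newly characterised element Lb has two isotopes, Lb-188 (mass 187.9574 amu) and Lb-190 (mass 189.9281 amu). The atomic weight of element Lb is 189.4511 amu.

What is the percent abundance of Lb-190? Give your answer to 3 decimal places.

Let x be the fractional abundance of Lb-188; then Lb-190 has abundance 1 − x.
187.9574·x + 189.9281·(1 − x) = 189.4511
(187.9574 − 189.9281)·x = 189.4511 − 189.9281
x = -0.4770 / -1.9707 = 0.24205 → 24.205% Lb-188, 75.795% Lb-190.

75.795%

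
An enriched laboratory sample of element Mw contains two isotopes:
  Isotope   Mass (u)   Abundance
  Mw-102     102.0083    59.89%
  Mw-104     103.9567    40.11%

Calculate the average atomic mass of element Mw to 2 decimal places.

Weight each isotope mass by its fractional abundance: 0.5989 × 102.0083 + 0.4011 × 103.9567
= 61.09277 + 41.69703 = 102.78980 u

102.79 u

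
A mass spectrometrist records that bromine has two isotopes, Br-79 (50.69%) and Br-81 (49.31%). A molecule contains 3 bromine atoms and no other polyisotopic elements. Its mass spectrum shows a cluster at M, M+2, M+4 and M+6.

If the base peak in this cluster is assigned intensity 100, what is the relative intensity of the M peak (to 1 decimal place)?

34.3

Term probabilities: M 0.1302, M+2 0.3801, M+4 0.3698, M+6 0.1199. Base peak = M+2.
P(M+2) = C(3,1) × 0.5069^2 × 0.4931^1 = 3 × 0.25694761 × 0.4931 = 0.380103 (base)
P(M) = C(3,0) × 0.5069^3 × 0.4931^0 = 1 × 0.13024674 × 1.0000 = 0.130247
Relative intensity = 0.130247 / 0.380103 × 100 = 34.3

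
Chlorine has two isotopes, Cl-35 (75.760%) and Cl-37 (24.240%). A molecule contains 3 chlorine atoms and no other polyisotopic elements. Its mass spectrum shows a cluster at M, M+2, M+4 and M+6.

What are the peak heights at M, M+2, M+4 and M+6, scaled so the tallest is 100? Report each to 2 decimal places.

The 3 Cl atoms are independent, so intensities follow the terms of (0.75760 + 0.24240)^3.
P(M) = 0.75760^3 = 0.434830
P(M+2) = 3 × 0.75760^2 × 0.24240^1 = 0.417382
P(M+4) = 3 × 0.75760^1 × 0.24240^2 = 0.133545
P(M+6) = 0.24240^3 = 0.014243
The M peak is largest (0.434830); scaling to 100 gives 100.00 : 95.99 : 30.71 : 3.28.

100.00 : 95.99 : 30.71 : 3.28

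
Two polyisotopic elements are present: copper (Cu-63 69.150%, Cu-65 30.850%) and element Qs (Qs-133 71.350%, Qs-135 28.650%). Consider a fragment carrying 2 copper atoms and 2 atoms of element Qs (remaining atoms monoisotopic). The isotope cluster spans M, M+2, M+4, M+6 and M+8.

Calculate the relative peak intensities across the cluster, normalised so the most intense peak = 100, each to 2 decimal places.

Copper pattern (n=2): 0.47817225 : 0.4266555 : 0.09517225
Element Qs pattern (n=2): 0.50908225 : 0.4088355 : 0.08208225
Convolve the two distributions (both contribute in 2-u steps):
  M: 0.47817225×0.50908225 = 0.243429
  M+2: 0.47817225×0.4088355 + 0.4266555×0.50908225 = 0.412697
  M+4: 0.47817225×0.08208225 + 0.4266555×0.4088355 + 0.09517225×0.50908225 = 0.262132
  M+6: 0.4266555×0.08208225 + 0.09517225×0.4088355 = 0.073931
  M+8: 0.09517225×0.08208225 = 0.007812
Scale to base peak (0.412697) = 100: 58.98 : 100.00 : 63.52 : 17.91 : 1.89

58.98 : 100.00 : 63.52 : 17.91 : 1.89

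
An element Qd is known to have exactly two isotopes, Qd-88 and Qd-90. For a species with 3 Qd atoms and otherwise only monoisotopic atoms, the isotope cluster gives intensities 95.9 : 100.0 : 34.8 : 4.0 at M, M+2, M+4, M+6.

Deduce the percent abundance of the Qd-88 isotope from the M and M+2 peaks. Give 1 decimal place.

If p is the fraction of Qd that is Qd-88, then I(M+2)/I(M) = [C(3,1)·p^2·(1−p)] / p^3 = 3·(1−p)/p = 100.0/95.9 = 1.0428
(1−p)/p = 1.0428/3 = 0.3476  ⇒  p = 1/(1 + 0.3476) = 0.7421
Qd-88: 74.2%, Qd-90: 25.8%.

74.2%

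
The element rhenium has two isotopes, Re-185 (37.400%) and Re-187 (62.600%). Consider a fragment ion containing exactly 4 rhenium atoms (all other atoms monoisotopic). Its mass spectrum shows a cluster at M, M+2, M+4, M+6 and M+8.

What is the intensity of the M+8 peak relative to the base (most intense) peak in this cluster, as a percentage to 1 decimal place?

41.8%

(0.37400 + 0.62600)^4 gives M 0.0196, M+2 0.1310, M+4 0.3289, M+6 0.3670, M+8 0.1536; the largest is M+6.
P(M+6) = C(4,3) × 0.37400^1 × 0.62600^3 = 4 × 0.3740 × 0.24531438 = 0.366990 (base)
P(M+8) = C(4,4) × 0.37400^0 × 0.62600^4 = 1 × 1.0000 × 0.1535668 = 0.153567
Relative intensity = 0.153567 / 0.366990 × 100 = 41.8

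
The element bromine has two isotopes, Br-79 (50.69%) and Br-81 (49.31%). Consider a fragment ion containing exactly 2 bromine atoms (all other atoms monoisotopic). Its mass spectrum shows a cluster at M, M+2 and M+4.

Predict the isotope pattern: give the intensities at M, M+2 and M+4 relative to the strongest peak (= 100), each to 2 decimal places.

51.40 : 100.00 : 48.64

Expanding (0.5069 + 0.4931)^2:
P(M) = 0.5069^2 = 0.256948
P(M+2) = 2 × 0.5069^1 × 0.4931^1 = 0.499905
P(M+4) = 0.4931^2 = 0.243148
The M+2 peak is largest (0.499905); scaling to 100 gives 51.40 : 100.00 : 48.64.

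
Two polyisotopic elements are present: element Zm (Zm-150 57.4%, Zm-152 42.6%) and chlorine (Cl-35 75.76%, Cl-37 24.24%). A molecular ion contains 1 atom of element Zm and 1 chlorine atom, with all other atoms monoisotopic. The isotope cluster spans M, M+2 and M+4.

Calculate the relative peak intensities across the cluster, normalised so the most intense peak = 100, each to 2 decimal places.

Element Zm pattern (n=1): 0.5740 : 0.4260
Chlorine pattern (n=1): 0.7576 : 0.2424
Convolve the two distributions (both contribute in 2-u steps):
  M: 0.5740×0.7576 = 0.434862
  M+2: 0.5740×0.2424 + 0.4260×0.7576 = 0.461875
  M+4: 0.4260×0.2424 = 0.103262
Scale to base peak (0.461875) = 100: 94.15 : 100.00 : 22.36

94.15 : 100.00 : 22.36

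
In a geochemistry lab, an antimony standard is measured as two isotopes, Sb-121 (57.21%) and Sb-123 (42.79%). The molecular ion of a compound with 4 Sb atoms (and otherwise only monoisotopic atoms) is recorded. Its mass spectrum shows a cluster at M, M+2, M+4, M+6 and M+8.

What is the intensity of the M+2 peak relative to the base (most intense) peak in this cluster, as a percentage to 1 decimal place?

Binomial terms of (0.5721 + 0.4279)^4: M 0.1071, M+2 0.3205, M+4 0.3596, M+6 0.1793, M+8 0.0335 → M+4 is the base peak.
P(M+4) = C(4,2) × 0.5721^2 × 0.4279^2 = 6 × 0.32729841 × 0.18309841 = 0.359567 (base)
P(M+2) = C(4,1) × 0.5721^3 × 0.4279^1 = 4 × 0.18724742 × 0.4279 = 0.320493
Relative intensity = 0.320493 / 0.359567 × 100 = 89.1

89.1%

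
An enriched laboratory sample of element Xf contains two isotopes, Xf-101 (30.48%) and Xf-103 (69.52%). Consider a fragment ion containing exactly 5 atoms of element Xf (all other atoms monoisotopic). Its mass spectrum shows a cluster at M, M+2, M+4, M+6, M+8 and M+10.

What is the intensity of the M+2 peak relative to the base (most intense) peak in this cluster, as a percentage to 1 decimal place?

Term probabilities: M 0.0026, M+2 0.0300, M+4 0.1369, M+6 0.3121, M+8 0.3560, M+10 0.1624. Base peak = M+8.
P(M+8) = C(5,4) × 0.3048^1 × 0.6952^4 = 5 × 0.3048 × 0.23358183 = 0.355979 (base)
P(M+2) = C(5,1) × 0.3048^4 × 0.6952^1 = 5 × 0.00863097 × 0.6952 = 0.030001
Relative intensity = 0.030001 / 0.355979 × 100 = 8.4

8.4%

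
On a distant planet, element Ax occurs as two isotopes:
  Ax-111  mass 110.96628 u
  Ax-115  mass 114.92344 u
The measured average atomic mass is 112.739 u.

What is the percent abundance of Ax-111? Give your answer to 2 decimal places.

Writing the weighted mean with unknown fraction x of Ax-111:
110.96628·x + 114.92344·(1 − x) = 112.739
(110.96628 − 114.92344)·x = 112.739 − 114.92344
x = -2.18444 / -3.95716 = 0.55202 → 55.20% Ax-111, 44.80% Ax-115.

55.20%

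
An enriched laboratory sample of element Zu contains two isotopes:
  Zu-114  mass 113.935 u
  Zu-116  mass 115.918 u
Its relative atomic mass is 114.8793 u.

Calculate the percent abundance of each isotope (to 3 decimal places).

Zu-114: 52.380%, Zu-116: 47.620%

With x = fraction of Zu-114 (so Zu-116 is 1 − x):
113.935·x + 115.918·(1 − x) = 114.8793
(113.935 − 115.918)·x = 114.8793 − 115.918
x = -1.0387 / -1.983 = 0.52380 → 52.380% Zu-114, 47.620% Zu-116.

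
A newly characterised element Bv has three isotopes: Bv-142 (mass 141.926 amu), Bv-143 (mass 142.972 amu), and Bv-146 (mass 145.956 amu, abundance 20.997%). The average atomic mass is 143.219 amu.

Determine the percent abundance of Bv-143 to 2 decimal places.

42.72%

The remaining 79.003% is split between Bv-142 (fraction x) and Bv-143 (fraction 0.79003 − x).
Substituting: 141.926x + 142.972(0.79003 − x) = 112.57261868
(141.926 − 142.972)x = -0.37955048  ⇒  x = 0.36286, y = 0.42717
Bv-142: 36.29%, Bv-143: 42.72%.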